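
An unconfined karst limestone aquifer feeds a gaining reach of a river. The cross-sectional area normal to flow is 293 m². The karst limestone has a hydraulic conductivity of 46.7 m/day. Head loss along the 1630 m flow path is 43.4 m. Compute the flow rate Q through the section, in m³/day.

Hydraulic gradient i = Δh / L = 43.4 / 1630 = 0.02663.
Darcy's law: Q = K · A · i = 46.70 × 293.0 × 0.02663 = 364.3 m³/day.

364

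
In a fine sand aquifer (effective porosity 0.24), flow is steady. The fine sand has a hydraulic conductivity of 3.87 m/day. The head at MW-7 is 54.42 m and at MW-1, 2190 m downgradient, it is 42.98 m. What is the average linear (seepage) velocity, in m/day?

Hydraulic gradient i = (54.42 − 42.98) / 2190 = 11.44 / 2190 = 0.005224.
Darcy flux q = K · i = 3.870 × 0.005224 = 0.02022 m/day.
Seepage velocity v = q / n_e = 0.02022 / 0.24 = 0.08423 m/day.

0.0842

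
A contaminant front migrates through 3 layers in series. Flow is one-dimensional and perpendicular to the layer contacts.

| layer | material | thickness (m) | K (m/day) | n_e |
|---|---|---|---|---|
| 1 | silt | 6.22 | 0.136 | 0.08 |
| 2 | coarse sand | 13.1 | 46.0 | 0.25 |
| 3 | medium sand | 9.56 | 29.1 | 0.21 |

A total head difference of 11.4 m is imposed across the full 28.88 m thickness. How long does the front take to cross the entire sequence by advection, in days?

23.5

With flow normal to the layers, continuity requires the same specific discharge q through every layer.
Σ(b_i/K_i) = 6.22/0.136 + 13.1/46.0 + 9.56/29.1 = 46.35 d.
q = Δh / Σ(b_i/K_i) = 11.4 / 46.35 = 0.2460 m/day.
In each layer the seepage velocity is v_i = q/n_i, so the layer transit time is t_i = b_i·n_i / q:
  layer 1 (silt): t_1 = 6.22 × 0.08 / 0.2460 = 2.023 d
  layer 2 (coarse sand): t_2 = 13.1 × 0.25 / 0.2460 = 13.32 d
  layer 3 (medium sand): t_3 = 9.56 × 0.21 / 0.2460 = 8.162 d
Total t = Σ t_i = 23.50 days.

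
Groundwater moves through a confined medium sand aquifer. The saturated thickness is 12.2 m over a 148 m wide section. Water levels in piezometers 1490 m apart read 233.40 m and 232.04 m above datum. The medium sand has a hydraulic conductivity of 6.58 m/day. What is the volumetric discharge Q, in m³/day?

10.8

Cross-sectional area A = 148 × 12.2 = 1806 m².
Hydraulic gradient i = (233.40 − 232.04) / 1490 = 1.36 / 1490 = 0.0009128.
Darcy's law: Q = K · A · i = 6.580 × 1806 × 0.0009128 = 10.84 m³/day.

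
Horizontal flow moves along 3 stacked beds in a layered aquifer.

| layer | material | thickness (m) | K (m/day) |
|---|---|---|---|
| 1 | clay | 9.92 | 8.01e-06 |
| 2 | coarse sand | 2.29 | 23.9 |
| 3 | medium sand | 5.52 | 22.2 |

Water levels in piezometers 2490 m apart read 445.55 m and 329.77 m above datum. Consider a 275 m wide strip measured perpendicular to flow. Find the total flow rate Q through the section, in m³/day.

Flow is parallel to layering, so each bed carries its own Darcy discharge and the transmissivities add.
Σ(K_i·b_i) = 8.01e-06×9.92 + 23.9×2.29 + 22.2×5.52 = 177.3 m²/day.
Hydraulic gradient i = (445.55 − 329.77) / 2490 = 115.78 / 2490 = 0.04650.
Q = Σ(K_i·b_i) · W · i = 177.3 × 275 × 0.04650 = 2267 m³/day.

2270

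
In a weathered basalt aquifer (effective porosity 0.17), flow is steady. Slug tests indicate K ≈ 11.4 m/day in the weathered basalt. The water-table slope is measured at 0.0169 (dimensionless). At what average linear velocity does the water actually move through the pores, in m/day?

Hydraulic gradient i = 0.0169.
Darcy flux q = K · i = 11.40 × 0.01690 = 0.1927 m/day.
Seepage velocity v = q / n_e = 0.1927 / 0.17 = 1.133 m/day.

1.13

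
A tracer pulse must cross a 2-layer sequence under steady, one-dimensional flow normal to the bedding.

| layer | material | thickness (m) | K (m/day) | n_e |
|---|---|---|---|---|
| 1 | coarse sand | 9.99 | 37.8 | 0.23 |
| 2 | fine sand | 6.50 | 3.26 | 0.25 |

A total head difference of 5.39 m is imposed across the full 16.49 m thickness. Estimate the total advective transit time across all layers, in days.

1.64

With flow normal to the layers, continuity requires the same specific discharge q through every layer.
Σ(b_i/K_i) = 9.99/37.8 + 6.50/3.26 = 2.258 d.
q = Δh / Σ(b_i/K_i) = 5.39 / 2.258 = 2.387 m/day.
In each layer the seepage velocity is v_i = q/n_i, so the layer transit time is t_i = b_i·n_i / q:
  layer 1 (coarse sand): t_1 = 9.99 × 0.23 / 2.387 = 0.9626 d
  layer 2 (fine sand): t_2 = 6.50 × 0.25 / 2.387 = 0.6808 d
Total t = Σ t_i = 1.643 days.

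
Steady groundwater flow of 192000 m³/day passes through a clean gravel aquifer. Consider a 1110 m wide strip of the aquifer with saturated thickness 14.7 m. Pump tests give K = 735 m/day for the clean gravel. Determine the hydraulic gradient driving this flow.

0.0160

Cross-sectional area A = 1110 × 14.7 = 16317 m².
From Q = K·A·i, i = Q / (K·A) = 192000 / (735.0 × 16317) = 0.01601.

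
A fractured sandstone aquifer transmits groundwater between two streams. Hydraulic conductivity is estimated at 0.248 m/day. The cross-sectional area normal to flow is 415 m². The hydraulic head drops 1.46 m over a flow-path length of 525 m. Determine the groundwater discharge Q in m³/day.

Hydraulic gradient i = Δh / L = 1.46 / 525 = 0.002781.
Darcy's law: Q = K · A · i = 0.2480 × 415.0 × 0.002781 = 0.2862 m³/day.

0.286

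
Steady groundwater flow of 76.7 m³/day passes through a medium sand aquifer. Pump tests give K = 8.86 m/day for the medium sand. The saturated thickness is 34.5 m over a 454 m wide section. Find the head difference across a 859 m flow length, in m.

Cross-sectional area A = 454 × 34.5 = 15663 m².
From Q = K·A·i, i = Q / (K·A) = 76.7 / (8.860 × 15663) = 0.0005527.
Head loss Δh = i · L = 0.0005527 × 859 = 0.4748 m.

0.475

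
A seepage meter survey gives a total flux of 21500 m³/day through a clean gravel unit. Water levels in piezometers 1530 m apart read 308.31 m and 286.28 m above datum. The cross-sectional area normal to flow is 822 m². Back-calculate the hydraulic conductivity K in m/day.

1820

Hydraulic gradient i = (308.31 − 286.28) / 1530 = 22.03 / 1530 = 0.01440.
From Q = K·A·i, K = Q / (A·i) = 21500 / (822.0 × 0.01440) = 1817 m/day.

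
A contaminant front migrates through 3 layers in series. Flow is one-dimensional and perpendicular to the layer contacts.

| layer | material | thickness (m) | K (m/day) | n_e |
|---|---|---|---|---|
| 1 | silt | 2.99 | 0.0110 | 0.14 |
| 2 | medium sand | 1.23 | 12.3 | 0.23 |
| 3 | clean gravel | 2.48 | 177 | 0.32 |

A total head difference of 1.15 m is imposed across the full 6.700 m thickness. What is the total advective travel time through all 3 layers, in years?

0.968

With flow normal to the layers, continuity requires the same specific discharge q through every layer.
Σ(b_i/K_i) = 2.99/0.0110 + 1.23/12.3 + 2.48/177 = 271.9 d.
q = Δh / Σ(b_i/K_i) = 1.15 / 271.9 = 0.004229 m/day.
In each layer the seepage velocity is v_i = q/n_i, so the layer transit time is t_i = b_i·n_i / q:
  layer 1 (silt): t_1 = 2.99 × 0.14 / 0.004229 = 98.98 d
  layer 2 (medium sand): t_2 = 1.23 × 0.23 / 0.004229 = 66.90 d
  layer 3 (clean gravel): t_3 = 2.48 × 0.32 / 0.004229 = 187.7 d
Total t = Σ t_i = 353.5 days = 0.9679 years.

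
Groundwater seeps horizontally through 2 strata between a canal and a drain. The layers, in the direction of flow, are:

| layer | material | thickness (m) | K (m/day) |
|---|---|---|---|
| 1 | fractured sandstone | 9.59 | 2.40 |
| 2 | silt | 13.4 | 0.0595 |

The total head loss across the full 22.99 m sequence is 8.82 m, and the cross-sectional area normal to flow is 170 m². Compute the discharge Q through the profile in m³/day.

Flow is perpendicular to layering, so the layers act in series and the equivalent K is the thickness-weighted harmonic mean.
Total thickness L = 9.59 + 13.4 = 22.99 m.
Σ(b_i/K_i) = 9.59/2.40 + 13.4/0.0595 = 229.2 d.
K_eq = L / Σ(b_i/K_i) = 22.99 / 229.2 = 0.1003 m/day.
Q = K_eq · A · (Δh/L) = 0.1003 × 170 × (8.82/22.99) = 6.542 m³/day.

6.54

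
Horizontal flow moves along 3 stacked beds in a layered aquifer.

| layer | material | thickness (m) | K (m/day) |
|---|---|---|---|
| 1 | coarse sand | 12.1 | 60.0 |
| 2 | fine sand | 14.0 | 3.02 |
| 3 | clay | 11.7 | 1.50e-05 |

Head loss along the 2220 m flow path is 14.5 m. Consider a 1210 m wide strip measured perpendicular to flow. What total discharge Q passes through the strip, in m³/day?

6070

Flow is parallel to layering, so each bed carries its own Darcy discharge and the transmissivities add.
Σ(K_i·b_i) = 60.0×12.1 + 3.02×14.0 + 1.50e-05×11.7 = 768.3 m²/day.
Hydraulic gradient i = Δh / L = 14.5 / 2220 = 0.006532.
Q = Σ(K_i·b_i) · W · i = 768.3 × 1210 × 0.006532 = 6072 m³/day.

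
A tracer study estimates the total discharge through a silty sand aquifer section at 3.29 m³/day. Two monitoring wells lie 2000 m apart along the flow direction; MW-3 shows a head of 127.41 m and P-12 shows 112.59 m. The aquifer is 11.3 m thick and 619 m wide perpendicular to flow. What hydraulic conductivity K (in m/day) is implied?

0.0635

Cross-sectional area A = 619 × 11.3 = 6995 m².
Hydraulic gradient i = (127.41 − 112.59) / 2000 = 14.82 / 2000 = 0.007410.
From Q = K·A·i, K = Q / (A·i) = 3.29 / (6995 × 0.007410) = 0.06348 m/day.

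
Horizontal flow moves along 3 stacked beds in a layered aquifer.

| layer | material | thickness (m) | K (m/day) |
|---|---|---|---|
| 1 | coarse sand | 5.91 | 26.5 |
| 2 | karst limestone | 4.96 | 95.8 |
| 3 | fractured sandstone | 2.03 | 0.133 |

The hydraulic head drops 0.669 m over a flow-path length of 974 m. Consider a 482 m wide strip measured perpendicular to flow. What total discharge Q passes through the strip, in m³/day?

209

Flow is parallel to layering, so each bed carries its own Darcy discharge and the transmissivities add.
Σ(K_i·b_i) = 26.5×5.91 + 95.8×4.96 + 0.133×2.03 = 632.1 m²/day.
Hydraulic gradient i = Δh / L = 0.669 / 974 = 0.0006869.
Q = Σ(K_i·b_i) · W · i = 632.1 × 482 × 0.0006869 = 209.3 m³/day.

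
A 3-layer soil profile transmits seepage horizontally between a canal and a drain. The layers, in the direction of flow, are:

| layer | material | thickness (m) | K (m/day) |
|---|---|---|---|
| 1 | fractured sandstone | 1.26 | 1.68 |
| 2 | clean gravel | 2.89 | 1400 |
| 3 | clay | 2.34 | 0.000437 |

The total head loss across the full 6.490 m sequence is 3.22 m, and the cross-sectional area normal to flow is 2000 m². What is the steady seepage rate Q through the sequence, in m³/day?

Flow is perpendicular to layering, so the layers act in series and the equivalent K is the thickness-weighted harmonic mean.
Total thickness L = 1.26 + 2.89 + 2.34 = 6.490 m.
Σ(b_i/K_i) = 1.26/1.68 + 2.89/1400 + 2.34/0.000437 = 5355 d.
K_eq = L / Σ(b_i/K_i) = 6.490 / 5355 = 0.001212 m/day.
Q = K_eq · A · (Δh/L) = 0.001212 × 2000 × (3.22/6.490) = 1.203 m³/day.

1.20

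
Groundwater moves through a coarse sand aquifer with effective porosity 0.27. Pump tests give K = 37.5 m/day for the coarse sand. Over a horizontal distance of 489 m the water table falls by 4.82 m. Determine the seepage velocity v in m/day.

Hydraulic gradient i = Δh / L = 4.82 / 489 = 0.009857.
Darcy flux q = K · i = 37.50 × 0.009857 = 0.3696 m/day.
Seepage velocity v = q / n_e = 0.3696 / 0.27 = 1.369 m/day.

1.37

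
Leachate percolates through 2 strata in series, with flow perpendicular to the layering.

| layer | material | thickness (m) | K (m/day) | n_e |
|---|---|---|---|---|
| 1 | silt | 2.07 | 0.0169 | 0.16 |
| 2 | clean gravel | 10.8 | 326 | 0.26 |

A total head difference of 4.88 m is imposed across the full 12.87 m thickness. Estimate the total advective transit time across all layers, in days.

With flow normal to the layers, continuity requires the same specific discharge q through every layer.
Σ(b_i/K_i) = 2.07/0.0169 + 10.8/326 = 122.5 d.
q = Δh / Σ(b_i/K_i) = 4.88 / 122.5 = 0.03983 m/day.
In each layer the seepage velocity is v_i = q/n_i, so the layer transit time is t_i = b_i·n_i / q:
  layer 1 (silt): t_1 = 2.07 × 0.16 / 0.03983 = 8.315 d
  layer 2 (clean gravel): t_2 = 10.8 × 0.26 / 0.03983 = 70.50 d
Total t = Σ t_i = 78.81 days.

78.8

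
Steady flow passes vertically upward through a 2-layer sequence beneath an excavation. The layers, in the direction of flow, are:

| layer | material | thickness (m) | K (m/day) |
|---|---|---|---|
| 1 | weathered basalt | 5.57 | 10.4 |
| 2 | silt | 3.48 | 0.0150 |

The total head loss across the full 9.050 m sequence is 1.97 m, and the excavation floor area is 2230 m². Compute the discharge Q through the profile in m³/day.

18.9

Flow is perpendicular to layering, so the layers act in series and the equivalent K is the thickness-weighted harmonic mean.
Total thickness L = 5.57 + 3.48 = 9.050 m.
Σ(b_i/K_i) = 5.57/10.4 + 3.48/0.0150 = 232.5 d.
K_eq = L / Σ(b_i/K_i) = 9.050 / 232.5 = 0.03892 m/day.
Q = K_eq · A · (Δh/L) = 0.03892 × 2230 × (1.97/9.050) = 18.89 m³/day.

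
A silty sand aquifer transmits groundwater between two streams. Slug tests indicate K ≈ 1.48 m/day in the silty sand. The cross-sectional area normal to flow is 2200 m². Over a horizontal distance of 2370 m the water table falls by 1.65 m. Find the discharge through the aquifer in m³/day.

Hydraulic gradient i = Δh / L = 1.65 / 2370 = 0.0006962.
Darcy's law: Q = K · A · i = 1.480 × 2200 × 0.0006962 = 2.267 m³/day.

2.27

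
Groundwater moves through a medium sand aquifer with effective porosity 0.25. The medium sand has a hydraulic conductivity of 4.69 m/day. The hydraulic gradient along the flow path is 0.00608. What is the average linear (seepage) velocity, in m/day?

0.114

Hydraulic gradient i = 0.00608.
Darcy flux q = K · i = 4.690 × 0.006080 = 0.02852 m/day.
Seepage velocity v = q / n_e = 0.02852 / 0.25 = 0.1141 m/day.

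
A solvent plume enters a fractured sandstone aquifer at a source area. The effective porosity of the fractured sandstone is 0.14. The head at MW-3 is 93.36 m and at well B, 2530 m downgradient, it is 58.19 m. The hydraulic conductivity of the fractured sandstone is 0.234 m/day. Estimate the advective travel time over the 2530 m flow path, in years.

Hydraulic gradient i = (93.36 − 58.19) / 2530 = 35.17 / 2530 = 0.01390.
Darcy flux q = K · i = 0.2340 × 0.01390 = 0.003253 m/day.
Seepage velocity v = q / n_e = 0.003253 / 0.14 = 0.02323 m/day.
Travel time t = L / v = 2530 / 0.02323 = 1.089e+05 days = 298.1 years.

298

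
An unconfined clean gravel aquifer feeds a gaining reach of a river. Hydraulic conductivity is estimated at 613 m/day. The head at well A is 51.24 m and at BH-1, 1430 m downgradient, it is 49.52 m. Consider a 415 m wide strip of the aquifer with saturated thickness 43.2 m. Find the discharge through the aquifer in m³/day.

13200

Cross-sectional area A = 415 × 43.2 = 17928 m².
Hydraulic gradient i = (51.24 − 49.52) / 1430 = 1.72 / 1430 = 0.001203.
Darcy's law: Q = K · A · i = 613.0 × 17928 × 0.001203 = 13219 m³/day.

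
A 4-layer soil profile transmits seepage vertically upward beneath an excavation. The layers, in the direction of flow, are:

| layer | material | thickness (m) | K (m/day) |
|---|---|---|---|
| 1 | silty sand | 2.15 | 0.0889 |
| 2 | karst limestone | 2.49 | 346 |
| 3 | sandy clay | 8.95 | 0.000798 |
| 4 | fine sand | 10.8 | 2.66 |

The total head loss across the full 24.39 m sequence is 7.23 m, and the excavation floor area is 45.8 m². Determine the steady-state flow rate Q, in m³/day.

Flow is perpendicular to layering, so the layers act in series and the equivalent K is the thickness-weighted harmonic mean.
Total thickness L = 2.15 + 2.49 + 8.95 + 10.8 = 24.39 m.
Σ(b_i/K_i) = 2.15/0.0889 + 2.49/346 + 8.95/0.000798 + 10.8/2.66 = 11244 d.
K_eq = L / Σ(b_i/K_i) = 24.39 / 11244 = 0.002169 m/day.
Q = K_eq · A · (Δh/L) = 0.002169 × 45.8 × (7.23/24.39) = 0.02945 m³/day.

0.0295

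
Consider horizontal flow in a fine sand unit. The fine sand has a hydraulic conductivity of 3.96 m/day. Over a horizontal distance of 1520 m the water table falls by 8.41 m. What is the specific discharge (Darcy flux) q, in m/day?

0.0219

Hydraulic gradient i = Δh / L = 8.41 / 1520 = 0.005533.
Specific discharge q = K · i = 3.960 × 0.005533 = 0.02191 m/day.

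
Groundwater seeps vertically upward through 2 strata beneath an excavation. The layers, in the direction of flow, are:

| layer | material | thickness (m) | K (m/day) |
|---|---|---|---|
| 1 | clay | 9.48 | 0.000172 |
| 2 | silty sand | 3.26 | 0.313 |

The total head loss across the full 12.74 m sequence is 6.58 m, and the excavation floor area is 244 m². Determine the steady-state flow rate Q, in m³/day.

0.0291

Flow is perpendicular to layering, so the layers act in series and the equivalent K is the thickness-weighted harmonic mean.
Total thickness L = 9.48 + 3.26 = 12.74 m.
Σ(b_i/K_i) = 9.48/0.000172 + 3.26/0.313 = 55127 d.
K_eq = L / Σ(b_i/K_i) = 12.74 / 55127 = 0.0002311 m/day.
Q = K_eq · A · (Δh/L) = 0.0002311 × 244 × (6.58/12.74) = 0.02912 m³/day.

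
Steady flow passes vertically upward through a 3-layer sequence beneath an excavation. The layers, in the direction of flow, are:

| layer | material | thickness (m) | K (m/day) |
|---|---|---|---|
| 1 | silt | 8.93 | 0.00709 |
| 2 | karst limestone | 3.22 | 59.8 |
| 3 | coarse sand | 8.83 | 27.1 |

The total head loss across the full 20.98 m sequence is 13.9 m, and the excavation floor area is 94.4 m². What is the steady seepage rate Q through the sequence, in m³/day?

Flow is perpendicular to layering, so the layers act in series and the equivalent K is the thickness-weighted harmonic mean.
Total thickness L = 8.93 + 3.22 + 8.83 = 20.98 m.
Σ(b_i/K_i) = 8.93/0.00709 + 3.22/59.8 + 8.83/27.1 = 1260 d.
K_eq = L / Σ(b_i/K_i) = 20.98 / 1260 = 0.01665 m/day.
Q = K_eq · A · (Δh/L) = 0.01665 × 94.4 × (13.9/20.98) = 1.041 m³/day.

1.04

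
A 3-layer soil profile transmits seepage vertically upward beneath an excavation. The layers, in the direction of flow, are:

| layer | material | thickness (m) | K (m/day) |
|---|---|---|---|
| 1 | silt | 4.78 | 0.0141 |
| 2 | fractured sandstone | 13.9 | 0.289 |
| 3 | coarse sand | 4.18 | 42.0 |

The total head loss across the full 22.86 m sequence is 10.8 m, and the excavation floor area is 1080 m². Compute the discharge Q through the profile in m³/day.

Flow is perpendicular to layering, so the layers act in series and the equivalent K is the thickness-weighted harmonic mean.
Total thickness L = 4.78 + 13.9 + 4.18 = 22.86 m.
Σ(b_i/K_i) = 4.78/0.0141 + 13.9/0.289 + 4.18/42.0 = 387.2 d.
K_eq = L / Σ(b_i/K_i) = 22.86 / 387.2 = 0.05904 m/day.
Q = K_eq · A · (Δh/L) = 0.05904 × 1080 × (10.8/22.86) = 30.12 m³/day.

30.1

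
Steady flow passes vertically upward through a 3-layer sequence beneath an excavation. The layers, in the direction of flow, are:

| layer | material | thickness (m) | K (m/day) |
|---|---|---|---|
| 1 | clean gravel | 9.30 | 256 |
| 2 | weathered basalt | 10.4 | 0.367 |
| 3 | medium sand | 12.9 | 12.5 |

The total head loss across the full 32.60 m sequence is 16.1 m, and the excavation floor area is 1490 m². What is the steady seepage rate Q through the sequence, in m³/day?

Flow is perpendicular to layering, so the layers act in series and the equivalent K is the thickness-weighted harmonic mean.
Total thickness L = 9.30 + 10.4 + 12.9 = 32.60 m.
Σ(b_i/K_i) = 9.30/256 + 10.4/0.367 + 12.9/12.5 = 29.41 d.
K_eq = L / Σ(b_i/K_i) = 32.60 / 29.41 = 1.109 m/day.
Q = K_eq · A · (Δh/L) = 1.109 × 1490 × (16.1/32.60) = 815.8 m³/day.

816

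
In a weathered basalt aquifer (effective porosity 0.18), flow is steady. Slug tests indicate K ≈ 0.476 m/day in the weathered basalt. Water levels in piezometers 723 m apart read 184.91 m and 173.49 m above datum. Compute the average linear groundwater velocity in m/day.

0.0418

Hydraulic gradient i = (184.91 − 173.49) / 723 = 11.42 / 723 = 0.01580.
Darcy flux q = K · i = 0.4760 × 0.01580 = 0.007519 m/day.
Seepage velocity v = q / n_e = 0.007519 / 0.18 = 0.04177 m/day.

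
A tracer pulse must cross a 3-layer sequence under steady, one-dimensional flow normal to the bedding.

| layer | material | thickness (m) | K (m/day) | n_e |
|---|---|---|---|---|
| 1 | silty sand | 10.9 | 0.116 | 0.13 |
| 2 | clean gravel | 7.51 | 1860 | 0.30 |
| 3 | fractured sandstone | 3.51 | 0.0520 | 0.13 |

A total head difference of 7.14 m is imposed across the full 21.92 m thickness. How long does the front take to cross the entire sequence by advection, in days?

With flow normal to the layers, continuity requires the same specific discharge q through every layer.
Σ(b_i/K_i) = 10.9/0.116 + 7.51/1860 + 3.51/0.0520 = 161.5 d.
q = Δh / Σ(b_i/K_i) = 7.14 / 161.5 = 0.04422 m/day.
In each layer the seepage velocity is v_i = q/n_i, so the layer transit time is t_i = b_i·n_i / q:
  layer 1 (silty sand): t_1 = 10.9 × 0.13 / 0.04422 = 32.05 d
  layer 2 (clean gravel): t_2 = 7.51 × 0.30 / 0.04422 = 50.95 d
  layer 3 (fractured sandstone): t_3 = 3.51 × 0.13 / 0.04422 = 10.32 d
Total t = Σ t_i = 93.32 days.

93.3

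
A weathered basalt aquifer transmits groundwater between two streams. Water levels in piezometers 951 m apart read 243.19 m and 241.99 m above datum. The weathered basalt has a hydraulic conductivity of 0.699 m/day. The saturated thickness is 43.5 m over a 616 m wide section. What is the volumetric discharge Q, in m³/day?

Cross-sectional area A = 616 × 43.5 = 26796 m².
Hydraulic gradient i = (243.19 − 241.99) / 951 = 1.2 / 951 = 0.001262.
Darcy's law: Q = K · A · i = 0.6990 × 26796 × 0.001262 = 23.63 m³/day.

23.6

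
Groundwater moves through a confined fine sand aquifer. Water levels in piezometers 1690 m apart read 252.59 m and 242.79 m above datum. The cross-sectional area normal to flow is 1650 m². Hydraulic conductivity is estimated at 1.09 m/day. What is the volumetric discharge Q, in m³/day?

10.4

Hydraulic gradient i = (252.59 − 242.79) / 1690 = 9.8 / 1690 = 0.005799.
Darcy's law: Q = K · A · i = 1.090 × 1650 × 0.005799 = 10.43 m³/day.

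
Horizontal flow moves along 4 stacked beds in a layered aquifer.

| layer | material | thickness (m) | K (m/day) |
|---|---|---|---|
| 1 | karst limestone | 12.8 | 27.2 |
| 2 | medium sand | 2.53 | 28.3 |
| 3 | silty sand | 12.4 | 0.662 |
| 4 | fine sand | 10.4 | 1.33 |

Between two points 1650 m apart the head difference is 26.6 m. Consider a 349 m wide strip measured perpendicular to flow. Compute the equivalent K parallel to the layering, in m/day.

11.6

Flow is parallel to layering, so each bed carries its own Darcy discharge and the transmissivities add.
Σ(K_i·b_i) = 27.2×12.8 + 28.3×2.53 + 0.662×12.4 + 1.33×10.4 = 441.8 m²/day.
Total thickness b = 38.13 m, so K_eq = Σ(K_i·b_i)/b = 11.59 m/day.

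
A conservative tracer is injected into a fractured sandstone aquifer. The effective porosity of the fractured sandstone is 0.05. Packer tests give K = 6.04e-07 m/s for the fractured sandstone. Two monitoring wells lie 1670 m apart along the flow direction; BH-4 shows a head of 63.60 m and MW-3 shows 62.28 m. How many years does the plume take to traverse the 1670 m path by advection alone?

Convert K: 6.04e-07 m/s × 86400 = 0.05219 m/day.
Hydraulic gradient i = (63.60 − 62.28) / 1670 = 1.32 / 1670 = 0.0007904.
Darcy flux q = K · i = 0.05219 × 0.0007904 = 4.125e-05 m/day.
Seepage velocity v = q / n_e = 4.125e-05 / 0.05 = 0.0008250 m/day.
Travel time t = L / v = 1670 / 0.0008250 = 2.024e+06 days = 5542 years.

5540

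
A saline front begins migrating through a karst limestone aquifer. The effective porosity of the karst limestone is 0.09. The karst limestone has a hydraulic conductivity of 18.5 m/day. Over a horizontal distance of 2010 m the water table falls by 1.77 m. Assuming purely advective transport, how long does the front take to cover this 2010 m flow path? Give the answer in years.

30.4

Hydraulic gradient i = Δh / L = 1.77 / 2010 = 0.0008806.
Darcy flux q = K · i = 18.50 × 0.0008806 = 0.01629 m/day.
Seepage velocity v = q / n_e = 0.01629 / 0.09 = 0.1810 m/day.
Travel time t = L / v = 2010 / 0.1810 = 11104 days = 30.40 years.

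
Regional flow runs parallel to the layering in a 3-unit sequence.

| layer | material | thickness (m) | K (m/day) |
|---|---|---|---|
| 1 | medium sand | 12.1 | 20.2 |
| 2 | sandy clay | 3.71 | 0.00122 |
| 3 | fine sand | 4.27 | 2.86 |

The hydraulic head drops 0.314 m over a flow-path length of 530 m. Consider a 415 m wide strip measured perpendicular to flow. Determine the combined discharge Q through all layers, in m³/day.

Flow is parallel to layering, so each bed carries its own Darcy discharge and the transmissivities add.
Σ(K_i·b_i) = 20.2×12.1 + 0.00122×3.71 + 2.86×4.27 = 256.6 m²/day.
Hydraulic gradient i = Δh / L = 0.314 / 530 = 0.0005925.
Q = Σ(K_i·b_i) · W · i = 256.6 × 415 × 0.0005925 = 63.10 m³/day.

63.1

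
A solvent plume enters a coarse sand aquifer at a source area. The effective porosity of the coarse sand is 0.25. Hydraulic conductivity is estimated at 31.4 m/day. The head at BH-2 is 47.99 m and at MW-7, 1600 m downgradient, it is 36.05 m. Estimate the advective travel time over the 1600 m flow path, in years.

Hydraulic gradient i = (47.99 − 36.05) / 1600 = 11.94 / 1600 = 0.007462.
Darcy flux q = K · i = 31.40 × 0.007462 = 0.2343 m/day.
Seepage velocity v = q / n_e = 0.2343 / 0.25 = 0.9373 m/day.
Travel time t = L / v = 1600 / 0.9373 = 1707 days = 4.674 years.

4.67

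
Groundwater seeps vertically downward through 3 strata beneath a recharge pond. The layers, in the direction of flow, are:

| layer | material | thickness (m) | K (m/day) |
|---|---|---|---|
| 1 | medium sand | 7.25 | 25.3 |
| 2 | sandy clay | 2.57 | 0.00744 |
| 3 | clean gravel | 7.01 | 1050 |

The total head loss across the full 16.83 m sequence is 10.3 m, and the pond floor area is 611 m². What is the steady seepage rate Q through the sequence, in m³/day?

18.2

Flow is perpendicular to layering, so the layers act in series and the equivalent K is the thickness-weighted harmonic mean.
Total thickness L = 7.25 + 2.57 + 7.01 = 16.83 m.
Σ(b_i/K_i) = 7.25/25.3 + 2.57/0.00744 + 7.01/1050 = 345.7 d.
K_eq = L / Σ(b_i/K_i) = 16.83 / 345.7 = 0.04868 m/day.
Q = K_eq · A · (Δh/L) = 0.04868 × 611 × (10.3/16.83) = 18.20 m³/day.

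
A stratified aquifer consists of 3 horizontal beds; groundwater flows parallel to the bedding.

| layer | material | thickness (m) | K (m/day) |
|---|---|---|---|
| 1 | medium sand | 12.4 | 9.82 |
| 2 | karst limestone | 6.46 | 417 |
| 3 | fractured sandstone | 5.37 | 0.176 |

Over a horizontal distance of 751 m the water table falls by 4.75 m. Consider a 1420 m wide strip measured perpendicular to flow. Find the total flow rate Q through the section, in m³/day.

25300

Flow is parallel to layering, so each bed carries its own Darcy discharge and the transmissivities add.
Σ(K_i·b_i) = 9.82×12.4 + 417×6.46 + 0.176×5.37 = 2817 m²/day.
Hydraulic gradient i = Δh / L = 4.75 / 751 = 0.006325.
Q = Σ(K_i·b_i) · W · i = 2817 × 1420 × 0.006325 = 25296 m³/day.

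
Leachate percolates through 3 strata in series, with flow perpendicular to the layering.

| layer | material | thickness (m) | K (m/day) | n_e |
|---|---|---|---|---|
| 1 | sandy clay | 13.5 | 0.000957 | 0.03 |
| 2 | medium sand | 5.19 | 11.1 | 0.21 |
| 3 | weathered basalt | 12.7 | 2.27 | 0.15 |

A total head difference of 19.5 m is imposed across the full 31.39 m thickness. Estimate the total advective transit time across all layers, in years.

With flow normal to the layers, continuity requires the same specific discharge q through every layer.
Σ(b_i/K_i) = 13.5/0.000957 + 5.19/11.1 + 12.7/2.27 = 14113 d.
q = Δh / Σ(b_i/K_i) = 19.5 / 14113 = 0.001382 m/day.
In each layer the seepage velocity is v_i = q/n_i, so the layer transit time is t_i = b_i·n_i / q:
  layer 1 (sandy clay): t_1 = 13.5 × 0.03 / 0.001382 = 293.1 d
  layer 2 (medium sand): t_2 = 5.19 × 0.21 / 0.001382 = 788.8 d
  layer 3 (weathered basalt): t_3 = 12.7 × 0.15 / 0.001382 = 1379 d
Total t = Σ t_i = 2461 days = 6.737 years.

6.74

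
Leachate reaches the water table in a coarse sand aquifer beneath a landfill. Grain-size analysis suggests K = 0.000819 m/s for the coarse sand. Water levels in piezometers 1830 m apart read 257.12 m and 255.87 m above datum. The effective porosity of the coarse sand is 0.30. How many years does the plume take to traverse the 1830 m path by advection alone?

Convert K: 0.000819 m/s × 86400 = 70.76 m/day.
Hydraulic gradient i = (257.12 − 255.87) / 1830 = 1.25 / 1830 = 0.0006831.
Darcy flux q = K · i = 70.76 × 0.0006831 = 0.04833 m/day.
Seepage velocity v = q / n_e = 0.04833 / 0.30 = 0.1611 m/day.
Travel time t = L / v = 1830 / 0.1611 = 11358 days = 31.10 years.

31.1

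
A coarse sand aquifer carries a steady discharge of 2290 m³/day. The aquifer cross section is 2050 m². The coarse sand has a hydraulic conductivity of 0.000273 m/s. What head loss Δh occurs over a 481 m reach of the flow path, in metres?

Convert K: 0.000273 m/s × 86400 = 23.59 m/day.
From Q = K·A·i, i = Q / (K·A) = 2290 / (23.59 × 2050) = 0.04736.
Head loss Δh = i · L = 0.04736 × 481 = 22.78 m.

22.8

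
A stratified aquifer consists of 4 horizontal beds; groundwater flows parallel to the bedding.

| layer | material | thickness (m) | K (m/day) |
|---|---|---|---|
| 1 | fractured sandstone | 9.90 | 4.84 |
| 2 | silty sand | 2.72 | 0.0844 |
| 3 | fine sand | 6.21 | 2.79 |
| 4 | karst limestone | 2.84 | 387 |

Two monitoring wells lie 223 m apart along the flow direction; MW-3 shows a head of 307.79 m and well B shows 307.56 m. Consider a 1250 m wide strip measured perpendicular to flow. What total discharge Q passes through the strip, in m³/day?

Flow is parallel to layering, so each bed carries its own Darcy discharge and the transmissivities add.
Σ(K_i·b_i) = 4.84×9.90 + 0.0844×2.72 + 2.79×6.21 + 387×2.84 = 1165 m²/day.
Hydraulic gradient i = (307.79 − 307.56) / 223 = 0.23 / 223 = 0.001031.
Q = Σ(K_i·b_i) · W · i = 1165 × 1250 × 0.001031 = 1501 m³/day.

1500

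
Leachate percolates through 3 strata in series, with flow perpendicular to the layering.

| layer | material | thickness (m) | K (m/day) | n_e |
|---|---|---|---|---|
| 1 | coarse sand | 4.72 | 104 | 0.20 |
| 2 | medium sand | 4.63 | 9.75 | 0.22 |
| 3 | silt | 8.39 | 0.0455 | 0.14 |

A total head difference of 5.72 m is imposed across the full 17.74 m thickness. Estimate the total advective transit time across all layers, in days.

With flow normal to the layers, continuity requires the same specific discharge q through every layer.
Σ(b_i/K_i) = 4.72/104 + 4.63/9.75 + 8.39/0.0455 = 184.9 d.
q = Δh / Σ(b_i/K_i) = 5.72 / 184.9 = 0.03093 m/day.
In each layer the seepage velocity is v_i = q/n_i, so the layer transit time is t_i = b_i·n_i / q:
  layer 1 (coarse sand): t_1 = 4.72 × 0.20 / 0.03093 = 30.52 d
  layer 2 (medium sand): t_2 = 4.63 × 0.22 / 0.03093 = 32.93 d
  layer 3 (silt): t_3 = 8.39 × 0.14 / 0.03093 = 37.97 d
Total t = Σ t_i = 101.4 days.

101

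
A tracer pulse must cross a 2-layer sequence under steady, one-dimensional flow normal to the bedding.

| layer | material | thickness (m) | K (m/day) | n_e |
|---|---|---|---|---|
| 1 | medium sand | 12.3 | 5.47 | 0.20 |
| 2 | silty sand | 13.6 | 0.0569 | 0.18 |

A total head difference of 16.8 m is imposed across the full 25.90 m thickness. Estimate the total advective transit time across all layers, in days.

With flow normal to the layers, continuity requires the same specific discharge q through every layer.
Σ(b_i/K_i) = 12.3/5.47 + 13.6/0.0569 = 241.3 d.
q = Δh / Σ(b_i/K_i) = 16.8 / 241.3 = 0.06963 m/day.
In each layer the seepage velocity is v_i = q/n_i, so the layer transit time is t_i = b_i·n_i / q:
  layer 1 (medium sand): t_1 = 12.3 × 0.20 / 0.06963 = 35.33 d
  layer 2 (silty sand): t_2 = 13.6 × 0.18 / 0.06963 = 35.16 d
Total t = Σ t_i = 70.48 days.

70.5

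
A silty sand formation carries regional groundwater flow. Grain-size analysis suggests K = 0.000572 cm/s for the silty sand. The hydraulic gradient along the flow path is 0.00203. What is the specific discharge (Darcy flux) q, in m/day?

Convert K: 0.000572 cm/s × 864 = 0.4942 m/day.
Hydraulic gradient i = 0.00203.
Specific discharge q = K · i = 0.4942 × 0.002030 = 0.001003 m/day.

0.00100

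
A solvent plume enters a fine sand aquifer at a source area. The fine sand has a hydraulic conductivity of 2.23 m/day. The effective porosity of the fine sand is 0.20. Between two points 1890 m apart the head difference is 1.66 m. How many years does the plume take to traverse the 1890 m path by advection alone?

Hydraulic gradient i = Δh / L = 1.66 / 1890 = 0.0008783.
Darcy flux q = K · i = 2.230 × 0.0008783 = 0.001959 m/day.
Seepage velocity v = q / n_e = 0.001959 / 0.20 = 0.009793 m/day.
Travel time t = L / v = 1890 / 0.009793 = 1.930e+05 days = 528.4 years.

528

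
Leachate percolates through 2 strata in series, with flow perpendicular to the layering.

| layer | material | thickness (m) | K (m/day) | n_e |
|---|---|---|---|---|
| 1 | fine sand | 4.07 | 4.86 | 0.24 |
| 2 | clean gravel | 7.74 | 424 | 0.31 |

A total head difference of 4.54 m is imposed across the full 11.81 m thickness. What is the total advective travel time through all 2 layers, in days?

0.636

With flow normal to the layers, continuity requires the same specific discharge q through every layer.
Σ(b_i/K_i) = 4.07/4.86 + 7.74/424 = 0.8557 d.
q = Δh / Σ(b_i/K_i) = 4.54 / 0.8557 = 5.306 m/day.
In each layer the seepage velocity is v_i = q/n_i, so the layer transit time is t_i = b_i·n_i / q:
  layer 1 (fine sand): t_1 = 4.07 × 0.24 / 5.306 = 0.1841 d
  layer 2 (clean gravel): t_2 = 7.74 × 0.31 / 5.306 = 0.4522 d
Total t = Σ t_i = 0.6363 days.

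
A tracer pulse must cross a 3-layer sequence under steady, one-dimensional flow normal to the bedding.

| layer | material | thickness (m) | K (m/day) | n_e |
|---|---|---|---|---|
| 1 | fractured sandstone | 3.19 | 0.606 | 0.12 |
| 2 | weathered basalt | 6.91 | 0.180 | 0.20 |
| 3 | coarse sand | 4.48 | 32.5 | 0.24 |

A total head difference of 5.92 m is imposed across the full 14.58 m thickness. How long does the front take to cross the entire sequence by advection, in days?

With flow normal to the layers, continuity requires the same specific discharge q through every layer.
Σ(b_i/K_i) = 3.19/0.606 + 6.91/0.180 + 4.48/32.5 = 43.79 d.
q = Δh / Σ(b_i/K_i) = 5.92 / 43.79 = 0.1352 m/day.
In each layer the seepage velocity is v_i = q/n_i, so the layer transit time is t_i = b_i·n_i / q:
  layer 1 (fractured sandstone): t_1 = 3.19 × 0.12 / 0.1352 = 2.832 d
  layer 2 (weathered basalt): t_2 = 6.91 × 0.20 / 0.1352 = 10.22 d
  layer 3 (coarse sand): t_3 = 4.48 × 0.24 / 0.1352 = 7.953 d
Total t = Σ t_i = 21.01 days.

21.0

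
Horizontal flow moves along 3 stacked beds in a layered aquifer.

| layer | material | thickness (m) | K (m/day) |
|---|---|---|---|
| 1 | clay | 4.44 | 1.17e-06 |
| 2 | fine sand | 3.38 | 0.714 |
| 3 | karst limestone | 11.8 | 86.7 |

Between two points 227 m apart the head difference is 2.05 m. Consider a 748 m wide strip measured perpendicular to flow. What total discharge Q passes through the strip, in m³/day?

6930

Flow is parallel to layering, so each bed carries its own Darcy discharge and the transmissivities add.
Σ(K_i·b_i) = 1.17e-06×4.44 + 0.714×3.38 + 86.7×11.8 = 1025 m²/day.
Hydraulic gradient i = Δh / L = 2.05 / 227 = 0.009031.
Q = Σ(K_i·b_i) · W · i = 1025 × 748 × 0.009031 = 6927 m³/day.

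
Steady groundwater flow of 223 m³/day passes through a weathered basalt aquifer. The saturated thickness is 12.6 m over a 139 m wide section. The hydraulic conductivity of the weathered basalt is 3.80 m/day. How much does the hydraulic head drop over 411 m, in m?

Cross-sectional area A = 139 × 12.6 = 1751 m².
From Q = K·A·i, i = Q / (K·A) = 223 / (3.800 × 1751) = 0.03351.
Head loss Δh = i · L = 0.03351 × 411 = 13.77 m.

13.8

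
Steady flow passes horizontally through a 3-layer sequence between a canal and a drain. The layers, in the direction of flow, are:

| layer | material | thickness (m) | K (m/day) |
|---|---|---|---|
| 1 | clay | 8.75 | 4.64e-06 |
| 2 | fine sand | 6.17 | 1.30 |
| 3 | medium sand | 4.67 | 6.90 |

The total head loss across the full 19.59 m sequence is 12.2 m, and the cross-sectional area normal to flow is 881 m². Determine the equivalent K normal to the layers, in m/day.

1.04e-05

Flow is perpendicular to layering, so the layers act in series and the equivalent K is the thickness-weighted harmonic mean.
Total thickness L = 8.75 + 6.17 + 4.67 = 19.59 m.
Σ(b_i/K_i) = 8.75/4.64e-06 + 6.17/1.30 + 4.67/6.90 = 1.886e+06 d.
K_eq = L / Σ(b_i/K_i) = 19.59 / 1.886e+06 = 1.039e-05 m/day.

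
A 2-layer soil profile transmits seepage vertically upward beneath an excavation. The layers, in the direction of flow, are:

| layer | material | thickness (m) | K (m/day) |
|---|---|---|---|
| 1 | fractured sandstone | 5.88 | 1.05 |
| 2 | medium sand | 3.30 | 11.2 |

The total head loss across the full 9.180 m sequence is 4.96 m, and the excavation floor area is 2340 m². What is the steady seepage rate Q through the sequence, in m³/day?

Flow is perpendicular to layering, so the layers act in series and the equivalent K is the thickness-weighted harmonic mean.
Total thickness L = 5.88 + 3.30 = 9.180 m.
Σ(b_i/K_i) = 5.88/1.05 + 3.30/11.2 = 5.895 d.
K_eq = L / Σ(b_i/K_i) = 9.180 / 5.895 = 1.557 m/day.
Q = K_eq · A · (Δh/L) = 1.557 × 2340 × (4.96/9.180) = 1969 m³/day.

1970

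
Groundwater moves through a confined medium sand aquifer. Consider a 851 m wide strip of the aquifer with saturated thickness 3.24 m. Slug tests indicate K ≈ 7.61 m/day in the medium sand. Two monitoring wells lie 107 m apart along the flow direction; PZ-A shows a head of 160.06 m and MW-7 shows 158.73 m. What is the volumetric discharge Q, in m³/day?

Cross-sectional area A = 851 × 3.24 = 2757 m².
Hydraulic gradient i = (160.06 − 158.73) / 107 = 1.33 / 107 = 0.01243.
Darcy's law: Q = K · A · i = 7.610 × 2757 × 0.01243 = 260.8 m³/day.

261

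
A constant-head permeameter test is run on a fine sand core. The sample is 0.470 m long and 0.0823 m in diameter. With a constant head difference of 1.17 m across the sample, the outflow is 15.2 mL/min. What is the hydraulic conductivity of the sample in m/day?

Cross-sectional area A = π·(d/2)² = π × (0.0823/2)² = 0.005320 m².
Convert discharge: 15.2 mL/min = 2.533e-07 m³/s.
Darcy's law rearranged: K = Q·L / (A·Δh) = 2.533e-07 × 0.470 / (0.005320 × 1.17) = 1.913e-05 m/s = 1.653 m/day.

1.65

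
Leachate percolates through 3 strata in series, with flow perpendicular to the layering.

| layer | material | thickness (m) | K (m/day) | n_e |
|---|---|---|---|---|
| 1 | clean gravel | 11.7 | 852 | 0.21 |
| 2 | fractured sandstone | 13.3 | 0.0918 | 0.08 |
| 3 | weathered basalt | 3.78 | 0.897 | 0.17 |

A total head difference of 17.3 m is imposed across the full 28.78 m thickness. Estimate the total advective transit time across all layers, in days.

35.9

With flow normal to the layers, continuity requires the same specific discharge q through every layer.
Σ(b_i/K_i) = 11.7/852 + 13.3/0.0918 + 3.78/0.897 = 149.1 d.
q = Δh / Σ(b_i/K_i) = 17.3 / 149.1 = 0.1160 m/day.
In each layer the seepage velocity is v_i = q/n_i, so the layer transit time is t_i = b_i·n_i / q:
  layer 1 (clean gravel): t_1 = 11.7 × 0.21 / 0.1160 = 21.18 d
  layer 2 (fractured sandstone): t_2 = 13.3 × 0.08 / 0.1160 = 9.171 d
  layer 3 (weathered basalt): t_3 = 3.78 × 0.17 / 0.1160 = 5.539 d
Total t = Σ t_i = 35.89 days.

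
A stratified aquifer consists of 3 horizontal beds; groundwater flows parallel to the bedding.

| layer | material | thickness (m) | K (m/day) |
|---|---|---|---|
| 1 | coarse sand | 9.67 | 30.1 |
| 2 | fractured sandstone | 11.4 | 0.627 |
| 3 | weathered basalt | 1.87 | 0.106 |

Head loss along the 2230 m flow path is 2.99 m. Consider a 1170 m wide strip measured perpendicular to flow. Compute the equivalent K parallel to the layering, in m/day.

Flow is parallel to layering, so each bed carries its own Darcy discharge and the transmissivities add.
Σ(K_i·b_i) = 30.1×9.67 + 0.627×11.4 + 0.106×1.87 = 298.4 m²/day.
Total thickness b = 22.94 m, so K_eq = Σ(K_i·b_i)/b = 13.01 m/day.

13.0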